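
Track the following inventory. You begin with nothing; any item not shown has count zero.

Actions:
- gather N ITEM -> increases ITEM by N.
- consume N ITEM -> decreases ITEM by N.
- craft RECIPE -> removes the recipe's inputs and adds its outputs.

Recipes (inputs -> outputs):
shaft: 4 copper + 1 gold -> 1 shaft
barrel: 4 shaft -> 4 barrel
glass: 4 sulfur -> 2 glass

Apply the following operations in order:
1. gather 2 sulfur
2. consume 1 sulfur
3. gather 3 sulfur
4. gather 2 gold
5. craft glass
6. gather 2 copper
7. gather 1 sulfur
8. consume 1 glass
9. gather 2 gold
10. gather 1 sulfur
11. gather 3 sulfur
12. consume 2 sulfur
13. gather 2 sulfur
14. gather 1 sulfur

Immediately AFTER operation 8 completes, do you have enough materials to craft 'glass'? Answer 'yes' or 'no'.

Answer: no

Derivation:
After 1 (gather 2 sulfur): sulfur=2
After 2 (consume 1 sulfur): sulfur=1
After 3 (gather 3 sulfur): sulfur=4
After 4 (gather 2 gold): gold=2 sulfur=4
After 5 (craft glass): glass=2 gold=2
After 6 (gather 2 copper): copper=2 glass=2 gold=2
After 7 (gather 1 sulfur): copper=2 glass=2 gold=2 sulfur=1
After 8 (consume 1 glass): copper=2 glass=1 gold=2 sulfur=1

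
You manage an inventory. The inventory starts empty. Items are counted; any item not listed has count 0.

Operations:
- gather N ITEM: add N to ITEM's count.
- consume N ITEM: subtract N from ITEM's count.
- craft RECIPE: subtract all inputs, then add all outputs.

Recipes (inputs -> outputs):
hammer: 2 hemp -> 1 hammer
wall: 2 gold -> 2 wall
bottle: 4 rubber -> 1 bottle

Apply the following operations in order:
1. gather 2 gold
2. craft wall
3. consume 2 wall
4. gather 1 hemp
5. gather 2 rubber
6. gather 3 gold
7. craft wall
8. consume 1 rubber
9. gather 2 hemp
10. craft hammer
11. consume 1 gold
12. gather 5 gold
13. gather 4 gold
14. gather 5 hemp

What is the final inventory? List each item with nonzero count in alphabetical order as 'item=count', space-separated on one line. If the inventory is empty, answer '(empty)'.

Answer: gold=9 hammer=1 hemp=6 rubber=1 wall=2

Derivation:
After 1 (gather 2 gold): gold=2
After 2 (craft wall): wall=2
After 3 (consume 2 wall): (empty)
After 4 (gather 1 hemp): hemp=1
After 5 (gather 2 rubber): hemp=1 rubber=2
After 6 (gather 3 gold): gold=3 hemp=1 rubber=2
After 7 (craft wall): gold=1 hemp=1 rubber=2 wall=2
After 8 (consume 1 rubber): gold=1 hemp=1 rubber=1 wall=2
After 9 (gather 2 hemp): gold=1 hemp=3 rubber=1 wall=2
After 10 (craft hammer): gold=1 hammer=1 hemp=1 rubber=1 wall=2
After 11 (consume 1 gold): hammer=1 hemp=1 rubber=1 wall=2
After 12 (gather 5 gold): gold=5 hammer=1 hemp=1 rubber=1 wall=2
After 13 (gather 4 gold): gold=9 hammer=1 hemp=1 rubber=1 wall=2
After 14 (gather 5 hemp): gold=9 hammer=1 hemp=6 rubber=1 wall=2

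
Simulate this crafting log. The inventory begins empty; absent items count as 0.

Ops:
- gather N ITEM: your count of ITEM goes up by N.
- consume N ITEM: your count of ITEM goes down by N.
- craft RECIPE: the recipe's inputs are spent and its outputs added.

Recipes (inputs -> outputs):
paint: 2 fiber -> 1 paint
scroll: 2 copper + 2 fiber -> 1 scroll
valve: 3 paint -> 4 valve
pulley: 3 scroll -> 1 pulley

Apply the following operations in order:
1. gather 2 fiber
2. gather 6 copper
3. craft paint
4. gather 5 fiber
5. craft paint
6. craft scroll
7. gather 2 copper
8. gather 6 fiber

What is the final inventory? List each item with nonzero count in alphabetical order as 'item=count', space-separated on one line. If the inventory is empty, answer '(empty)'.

After 1 (gather 2 fiber): fiber=2
After 2 (gather 6 copper): copper=6 fiber=2
After 3 (craft paint): copper=6 paint=1
After 4 (gather 5 fiber): copper=6 fiber=5 paint=1
After 5 (craft paint): copper=6 fiber=3 paint=2
After 6 (craft scroll): copper=4 fiber=1 paint=2 scroll=1
After 7 (gather 2 copper): copper=6 fiber=1 paint=2 scroll=1
After 8 (gather 6 fiber): copper=6 fiber=7 paint=2 scroll=1

Answer: copper=6 fiber=7 paint=2 scroll=1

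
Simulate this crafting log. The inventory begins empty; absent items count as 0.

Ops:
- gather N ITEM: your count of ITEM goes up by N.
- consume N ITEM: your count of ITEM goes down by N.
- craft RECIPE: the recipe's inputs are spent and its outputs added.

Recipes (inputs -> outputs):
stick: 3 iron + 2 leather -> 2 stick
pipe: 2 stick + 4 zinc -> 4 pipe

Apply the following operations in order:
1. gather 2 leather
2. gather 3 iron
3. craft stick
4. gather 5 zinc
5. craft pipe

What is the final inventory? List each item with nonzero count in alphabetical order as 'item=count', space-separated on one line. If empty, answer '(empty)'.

Answer: pipe=4 zinc=1

Derivation:
After 1 (gather 2 leather): leather=2
After 2 (gather 3 iron): iron=3 leather=2
After 3 (craft stick): stick=2
After 4 (gather 5 zinc): stick=2 zinc=5
After 5 (craft pipe): pipe=4 zinc=1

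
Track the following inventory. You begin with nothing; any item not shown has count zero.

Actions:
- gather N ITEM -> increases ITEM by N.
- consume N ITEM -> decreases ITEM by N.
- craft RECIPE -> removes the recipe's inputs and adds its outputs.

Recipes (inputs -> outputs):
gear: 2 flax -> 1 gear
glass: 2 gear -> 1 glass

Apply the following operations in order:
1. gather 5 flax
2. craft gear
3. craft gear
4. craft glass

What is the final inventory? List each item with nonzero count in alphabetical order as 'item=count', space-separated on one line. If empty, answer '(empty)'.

Answer: flax=1 glass=1

Derivation:
After 1 (gather 5 flax): flax=5
After 2 (craft gear): flax=3 gear=1
After 3 (craft gear): flax=1 gear=2
After 4 (craft glass): flax=1 glass=1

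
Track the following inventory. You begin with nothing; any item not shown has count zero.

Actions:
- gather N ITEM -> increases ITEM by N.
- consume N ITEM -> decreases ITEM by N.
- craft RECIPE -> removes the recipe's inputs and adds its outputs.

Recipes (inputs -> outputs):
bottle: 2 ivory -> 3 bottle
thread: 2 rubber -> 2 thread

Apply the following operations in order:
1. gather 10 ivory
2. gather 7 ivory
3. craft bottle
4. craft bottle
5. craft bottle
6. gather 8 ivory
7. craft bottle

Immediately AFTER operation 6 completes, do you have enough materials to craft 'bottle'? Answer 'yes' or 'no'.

After 1 (gather 10 ivory): ivory=10
After 2 (gather 7 ivory): ivory=17
After 3 (craft bottle): bottle=3 ivory=15
After 4 (craft bottle): bottle=6 ivory=13
After 5 (craft bottle): bottle=9 ivory=11
After 6 (gather 8 ivory): bottle=9 ivory=19

Answer: yes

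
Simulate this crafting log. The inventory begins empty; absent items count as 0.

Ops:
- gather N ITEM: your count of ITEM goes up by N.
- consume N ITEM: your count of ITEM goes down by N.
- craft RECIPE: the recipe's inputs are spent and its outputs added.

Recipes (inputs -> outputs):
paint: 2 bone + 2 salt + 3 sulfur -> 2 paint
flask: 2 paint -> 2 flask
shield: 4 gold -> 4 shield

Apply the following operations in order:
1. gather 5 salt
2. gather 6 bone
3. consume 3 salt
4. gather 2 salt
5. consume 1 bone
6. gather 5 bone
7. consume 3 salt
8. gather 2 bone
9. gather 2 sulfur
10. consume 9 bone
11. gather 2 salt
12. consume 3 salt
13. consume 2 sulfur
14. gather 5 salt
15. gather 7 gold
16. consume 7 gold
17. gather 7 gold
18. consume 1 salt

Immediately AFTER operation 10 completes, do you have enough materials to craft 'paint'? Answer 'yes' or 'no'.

After 1 (gather 5 salt): salt=5
After 2 (gather 6 bone): bone=6 salt=5
After 3 (consume 3 salt): bone=6 salt=2
After 4 (gather 2 salt): bone=6 salt=4
After 5 (consume 1 bone): bone=5 salt=4
After 6 (gather 5 bone): bone=10 salt=4
After 7 (consume 3 salt): bone=10 salt=1
After 8 (gather 2 bone): bone=12 salt=1
After 9 (gather 2 sulfur): bone=12 salt=1 sulfur=2
After 10 (consume 9 bone): bone=3 salt=1 sulfur=2

Answer: no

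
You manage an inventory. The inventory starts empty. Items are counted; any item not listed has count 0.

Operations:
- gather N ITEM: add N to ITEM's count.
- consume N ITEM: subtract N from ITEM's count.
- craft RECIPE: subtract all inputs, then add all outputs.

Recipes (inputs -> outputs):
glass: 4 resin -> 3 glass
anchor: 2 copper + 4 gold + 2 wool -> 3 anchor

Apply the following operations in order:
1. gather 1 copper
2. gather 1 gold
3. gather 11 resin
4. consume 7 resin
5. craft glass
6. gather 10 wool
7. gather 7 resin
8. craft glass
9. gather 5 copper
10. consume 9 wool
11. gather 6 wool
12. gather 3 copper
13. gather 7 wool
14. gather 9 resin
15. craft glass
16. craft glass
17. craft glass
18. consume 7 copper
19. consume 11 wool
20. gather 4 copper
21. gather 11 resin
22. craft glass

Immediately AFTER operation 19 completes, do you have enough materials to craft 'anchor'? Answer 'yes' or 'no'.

After 1 (gather 1 copper): copper=1
After 2 (gather 1 gold): copper=1 gold=1
After 3 (gather 11 resin): copper=1 gold=1 resin=11
After 4 (consume 7 resin): copper=1 gold=1 resin=4
After 5 (craft glass): copper=1 glass=3 gold=1
After 6 (gather 10 wool): copper=1 glass=3 gold=1 wool=10
After 7 (gather 7 resin): copper=1 glass=3 gold=1 resin=7 wool=10
After 8 (craft glass): copper=1 glass=6 gold=1 resin=3 wool=10
After 9 (gather 5 copper): copper=6 glass=6 gold=1 resin=3 wool=10
After 10 (consume 9 wool): copper=6 glass=6 gold=1 resin=3 wool=1
After 11 (gather 6 wool): copper=6 glass=6 gold=1 resin=3 wool=7
After 12 (gather 3 copper): copper=9 glass=6 gold=1 resin=3 wool=7
After 13 (gather 7 wool): copper=9 glass=6 gold=1 resin=3 wool=14
After 14 (gather 9 resin): copper=9 glass=6 gold=1 resin=12 wool=14
After 15 (craft glass): copper=9 glass=9 gold=1 resin=8 wool=14
After 16 (craft glass): copper=9 glass=12 gold=1 resin=4 wool=14
After 17 (craft glass): copper=9 glass=15 gold=1 wool=14
After 18 (consume 7 copper): copper=2 glass=15 gold=1 wool=14
After 19 (consume 11 wool): copper=2 glass=15 gold=1 wool=3

Answer: no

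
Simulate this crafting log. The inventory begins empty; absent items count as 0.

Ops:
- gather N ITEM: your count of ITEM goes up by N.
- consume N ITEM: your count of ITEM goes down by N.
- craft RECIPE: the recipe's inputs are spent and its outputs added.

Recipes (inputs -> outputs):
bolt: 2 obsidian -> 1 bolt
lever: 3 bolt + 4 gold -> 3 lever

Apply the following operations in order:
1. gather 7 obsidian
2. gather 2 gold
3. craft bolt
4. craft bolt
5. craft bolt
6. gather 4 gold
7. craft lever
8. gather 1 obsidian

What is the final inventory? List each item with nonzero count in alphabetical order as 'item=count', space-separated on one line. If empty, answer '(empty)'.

Answer: gold=2 lever=3 obsidian=2

Derivation:
After 1 (gather 7 obsidian): obsidian=7
After 2 (gather 2 gold): gold=2 obsidian=7
After 3 (craft bolt): bolt=1 gold=2 obsidian=5
After 4 (craft bolt): bolt=2 gold=2 obsidian=3
After 5 (craft bolt): bolt=3 gold=2 obsidian=1
After 6 (gather 4 gold): bolt=3 gold=6 obsidian=1
After 7 (craft lever): gold=2 lever=3 obsidian=1
After 8 (gather 1 obsidian): gold=2 lever=3 obsidian=2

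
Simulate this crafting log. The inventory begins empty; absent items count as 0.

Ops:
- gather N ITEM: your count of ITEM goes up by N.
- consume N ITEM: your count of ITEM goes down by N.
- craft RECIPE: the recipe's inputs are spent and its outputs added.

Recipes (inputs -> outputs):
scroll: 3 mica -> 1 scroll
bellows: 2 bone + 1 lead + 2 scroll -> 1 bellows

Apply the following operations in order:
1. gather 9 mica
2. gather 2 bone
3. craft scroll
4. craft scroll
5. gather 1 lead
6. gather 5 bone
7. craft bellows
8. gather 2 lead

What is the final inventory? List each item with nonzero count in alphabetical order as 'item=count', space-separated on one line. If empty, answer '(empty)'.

After 1 (gather 9 mica): mica=9
After 2 (gather 2 bone): bone=2 mica=9
After 3 (craft scroll): bone=2 mica=6 scroll=1
After 4 (craft scroll): bone=2 mica=3 scroll=2
After 5 (gather 1 lead): bone=2 lead=1 mica=3 scroll=2
After 6 (gather 5 bone): bone=7 lead=1 mica=3 scroll=2
After 7 (craft bellows): bellows=1 bone=5 mica=3
After 8 (gather 2 lead): bellows=1 bone=5 lead=2 mica=3

Answer: bellows=1 bone=5 lead=2 mica=3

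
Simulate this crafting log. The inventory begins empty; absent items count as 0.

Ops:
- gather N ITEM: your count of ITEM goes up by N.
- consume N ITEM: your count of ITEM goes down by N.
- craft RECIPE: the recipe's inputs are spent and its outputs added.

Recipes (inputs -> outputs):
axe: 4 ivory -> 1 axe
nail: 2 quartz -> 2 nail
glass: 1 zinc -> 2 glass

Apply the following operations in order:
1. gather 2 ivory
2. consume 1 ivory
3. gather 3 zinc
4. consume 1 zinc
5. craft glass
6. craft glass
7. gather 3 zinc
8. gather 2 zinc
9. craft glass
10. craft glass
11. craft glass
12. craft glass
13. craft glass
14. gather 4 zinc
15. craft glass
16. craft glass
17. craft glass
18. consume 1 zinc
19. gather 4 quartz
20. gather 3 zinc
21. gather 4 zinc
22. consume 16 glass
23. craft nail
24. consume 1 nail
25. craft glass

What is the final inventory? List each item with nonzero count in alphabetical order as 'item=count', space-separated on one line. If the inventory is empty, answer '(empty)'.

Answer: glass=6 ivory=1 nail=1 quartz=2 zinc=6

Derivation:
After 1 (gather 2 ivory): ivory=2
After 2 (consume 1 ivory): ivory=1
After 3 (gather 3 zinc): ivory=1 zinc=3
After 4 (consume 1 zinc): ivory=1 zinc=2
After 5 (craft glass): glass=2 ivory=1 zinc=1
After 6 (craft glass): glass=4 ivory=1
After 7 (gather 3 zinc): glass=4 ivory=1 zinc=3
After 8 (gather 2 zinc): glass=4 ivory=1 zinc=5
After 9 (craft glass): glass=6 ivory=1 zinc=4
After 10 (craft glass): glass=8 ivory=1 zinc=3
After 11 (craft glass): glass=10 ivory=1 zinc=2
After 12 (craft glass): glass=12 ivory=1 zinc=1
After 13 (craft glass): glass=14 ivory=1
After 14 (gather 4 zinc): glass=14 ivory=1 zinc=4
After 15 (craft glass): glass=16 ivory=1 zinc=3
After 16 (craft glass): glass=18 ivory=1 zinc=2
After 17 (craft glass): glass=20 ivory=1 zinc=1
After 18 (consume 1 zinc): glass=20 ivory=1
After 19 (gather 4 quartz): glass=20 ivory=1 quartz=4
After 20 (gather 3 zinc): glass=20 ivory=1 quartz=4 zinc=3
After 21 (gather 4 zinc): glass=20 ivory=1 quartz=4 zinc=7
After 22 (consume 16 glass): glass=4 ivory=1 quartz=4 zinc=7
After 23 (craft nail): glass=4 ivory=1 nail=2 quartz=2 zinc=7
After 24 (consume 1 nail): glass=4 ivory=1 nail=1 quartz=2 zinc=7
After 25 (craft glass): glass=6 ivory=1 nail=1 quartz=2 zinc=6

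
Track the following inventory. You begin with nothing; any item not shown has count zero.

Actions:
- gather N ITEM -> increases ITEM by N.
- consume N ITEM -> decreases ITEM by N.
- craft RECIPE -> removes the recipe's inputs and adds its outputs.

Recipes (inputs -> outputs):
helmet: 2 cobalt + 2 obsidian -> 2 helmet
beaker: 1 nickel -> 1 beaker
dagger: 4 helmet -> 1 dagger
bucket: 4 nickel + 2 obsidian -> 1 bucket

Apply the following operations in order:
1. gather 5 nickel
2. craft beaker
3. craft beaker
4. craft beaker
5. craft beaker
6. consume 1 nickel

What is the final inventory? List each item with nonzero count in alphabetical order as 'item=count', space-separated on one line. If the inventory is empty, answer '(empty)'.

After 1 (gather 5 nickel): nickel=5
After 2 (craft beaker): beaker=1 nickel=4
After 3 (craft beaker): beaker=2 nickel=3
After 4 (craft beaker): beaker=3 nickel=2
After 5 (craft beaker): beaker=4 nickel=1
After 6 (consume 1 nickel): beaker=4

Answer: beaker=4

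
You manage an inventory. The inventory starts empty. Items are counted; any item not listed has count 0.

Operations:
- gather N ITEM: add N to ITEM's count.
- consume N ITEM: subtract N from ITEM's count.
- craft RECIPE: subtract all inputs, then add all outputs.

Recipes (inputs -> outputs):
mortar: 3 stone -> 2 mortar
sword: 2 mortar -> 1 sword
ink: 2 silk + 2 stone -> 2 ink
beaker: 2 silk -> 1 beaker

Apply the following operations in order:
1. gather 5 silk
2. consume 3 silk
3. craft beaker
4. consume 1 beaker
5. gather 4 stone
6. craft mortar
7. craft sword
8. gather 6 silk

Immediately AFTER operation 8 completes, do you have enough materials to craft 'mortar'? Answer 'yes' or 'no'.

After 1 (gather 5 silk): silk=5
After 2 (consume 3 silk): silk=2
After 3 (craft beaker): beaker=1
After 4 (consume 1 beaker): (empty)
After 5 (gather 4 stone): stone=4
After 6 (craft mortar): mortar=2 stone=1
After 7 (craft sword): stone=1 sword=1
After 8 (gather 6 silk): silk=6 stone=1 sword=1

Answer: no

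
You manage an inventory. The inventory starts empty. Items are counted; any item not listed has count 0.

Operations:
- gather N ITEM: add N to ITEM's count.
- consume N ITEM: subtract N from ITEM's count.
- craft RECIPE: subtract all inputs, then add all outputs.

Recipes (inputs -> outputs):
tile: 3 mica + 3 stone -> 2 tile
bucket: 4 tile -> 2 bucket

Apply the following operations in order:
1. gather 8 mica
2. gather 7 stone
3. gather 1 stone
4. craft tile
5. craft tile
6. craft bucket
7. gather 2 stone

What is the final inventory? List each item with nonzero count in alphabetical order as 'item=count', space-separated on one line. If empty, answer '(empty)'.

Answer: bucket=2 mica=2 stone=4

Derivation:
After 1 (gather 8 mica): mica=8
After 2 (gather 7 stone): mica=8 stone=7
After 3 (gather 1 stone): mica=8 stone=8
After 4 (craft tile): mica=5 stone=5 tile=2
After 5 (craft tile): mica=2 stone=2 tile=4
After 6 (craft bucket): bucket=2 mica=2 stone=2
After 7 (gather 2 stone): bucket=2 mica=2 stone=4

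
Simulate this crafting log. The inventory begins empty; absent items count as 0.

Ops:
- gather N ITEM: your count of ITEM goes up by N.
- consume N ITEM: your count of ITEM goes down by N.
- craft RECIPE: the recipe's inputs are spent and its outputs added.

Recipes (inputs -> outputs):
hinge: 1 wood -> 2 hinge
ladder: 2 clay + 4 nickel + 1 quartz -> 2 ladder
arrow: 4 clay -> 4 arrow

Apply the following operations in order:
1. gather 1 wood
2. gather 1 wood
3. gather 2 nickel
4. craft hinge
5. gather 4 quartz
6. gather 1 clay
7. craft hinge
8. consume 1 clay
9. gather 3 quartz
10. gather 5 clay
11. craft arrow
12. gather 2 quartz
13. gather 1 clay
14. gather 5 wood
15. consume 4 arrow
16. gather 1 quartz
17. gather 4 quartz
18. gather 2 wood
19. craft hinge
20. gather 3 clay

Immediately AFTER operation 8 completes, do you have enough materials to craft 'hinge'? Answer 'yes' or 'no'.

After 1 (gather 1 wood): wood=1
After 2 (gather 1 wood): wood=2
After 3 (gather 2 nickel): nickel=2 wood=2
After 4 (craft hinge): hinge=2 nickel=2 wood=1
After 5 (gather 4 quartz): hinge=2 nickel=2 quartz=4 wood=1
After 6 (gather 1 clay): clay=1 hinge=2 nickel=2 quartz=4 wood=1
After 7 (craft hinge): clay=1 hinge=4 nickel=2 quartz=4
After 8 (consume 1 clay): hinge=4 nickel=2 quartz=4

Answer: no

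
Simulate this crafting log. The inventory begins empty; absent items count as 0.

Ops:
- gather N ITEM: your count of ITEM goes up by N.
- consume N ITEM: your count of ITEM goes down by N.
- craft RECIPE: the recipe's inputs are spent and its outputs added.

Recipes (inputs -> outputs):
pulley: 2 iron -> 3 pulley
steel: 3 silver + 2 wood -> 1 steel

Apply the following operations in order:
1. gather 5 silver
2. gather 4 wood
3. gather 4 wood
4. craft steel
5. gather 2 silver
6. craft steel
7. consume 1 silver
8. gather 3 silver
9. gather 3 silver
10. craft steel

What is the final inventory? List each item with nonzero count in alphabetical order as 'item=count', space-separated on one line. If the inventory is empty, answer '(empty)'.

Answer: silver=3 steel=3 wood=2

Derivation:
After 1 (gather 5 silver): silver=5
After 2 (gather 4 wood): silver=5 wood=4
After 3 (gather 4 wood): silver=5 wood=8
After 4 (craft steel): silver=2 steel=1 wood=6
After 5 (gather 2 silver): silver=4 steel=1 wood=6
After 6 (craft steel): silver=1 steel=2 wood=4
After 7 (consume 1 silver): steel=2 wood=4
After 8 (gather 3 silver): silver=3 steel=2 wood=4
After 9 (gather 3 silver): silver=6 steel=2 wood=4
After 10 (craft steel): silver=3 steel=3 wood=2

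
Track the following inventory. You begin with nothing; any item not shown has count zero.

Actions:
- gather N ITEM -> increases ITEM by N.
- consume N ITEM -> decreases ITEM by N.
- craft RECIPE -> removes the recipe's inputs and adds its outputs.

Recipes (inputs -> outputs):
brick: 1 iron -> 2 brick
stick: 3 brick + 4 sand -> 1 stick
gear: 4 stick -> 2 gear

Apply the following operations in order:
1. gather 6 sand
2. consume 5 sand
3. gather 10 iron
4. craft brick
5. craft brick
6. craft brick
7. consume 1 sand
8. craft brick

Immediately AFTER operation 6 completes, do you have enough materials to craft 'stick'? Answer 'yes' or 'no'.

After 1 (gather 6 sand): sand=6
After 2 (consume 5 sand): sand=1
After 3 (gather 10 iron): iron=10 sand=1
After 4 (craft brick): brick=2 iron=9 sand=1
After 5 (craft brick): brick=4 iron=8 sand=1
After 6 (craft brick): brick=6 iron=7 sand=1

Answer: no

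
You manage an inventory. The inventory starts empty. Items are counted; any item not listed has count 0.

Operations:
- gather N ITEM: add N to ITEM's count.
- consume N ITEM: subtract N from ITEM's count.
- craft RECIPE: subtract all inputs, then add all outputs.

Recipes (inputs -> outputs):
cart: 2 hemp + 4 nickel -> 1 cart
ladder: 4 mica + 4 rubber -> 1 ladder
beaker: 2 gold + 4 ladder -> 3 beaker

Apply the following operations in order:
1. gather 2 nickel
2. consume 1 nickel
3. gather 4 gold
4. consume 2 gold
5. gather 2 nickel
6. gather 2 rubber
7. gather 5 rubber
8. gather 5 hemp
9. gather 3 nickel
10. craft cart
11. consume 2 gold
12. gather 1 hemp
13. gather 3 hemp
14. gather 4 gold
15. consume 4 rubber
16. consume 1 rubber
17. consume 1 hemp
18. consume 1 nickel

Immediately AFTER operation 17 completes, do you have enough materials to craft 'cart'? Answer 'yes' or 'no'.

Answer: no

Derivation:
After 1 (gather 2 nickel): nickel=2
After 2 (consume 1 nickel): nickel=1
After 3 (gather 4 gold): gold=4 nickel=1
After 4 (consume 2 gold): gold=2 nickel=1
After 5 (gather 2 nickel): gold=2 nickel=3
After 6 (gather 2 rubber): gold=2 nickel=3 rubber=2
After 7 (gather 5 rubber): gold=2 nickel=3 rubber=7
After 8 (gather 5 hemp): gold=2 hemp=5 nickel=3 rubber=7
After 9 (gather 3 nickel): gold=2 hemp=5 nickel=6 rubber=7
After 10 (craft cart): cart=1 gold=2 hemp=3 nickel=2 rubber=7
After 11 (consume 2 gold): cart=1 hemp=3 nickel=2 rubber=7
After 12 (gather 1 hemp): cart=1 hemp=4 nickel=2 rubber=7
After 13 (gather 3 hemp): cart=1 hemp=7 nickel=2 rubber=7
After 14 (gather 4 gold): cart=1 gold=4 hemp=7 nickel=2 rubber=7
After 15 (consume 4 rubber): cart=1 gold=4 hemp=7 nickel=2 rubber=3
After 16 (consume 1 rubber): cart=1 gold=4 hemp=7 nickel=2 rubber=2
After 17 (consume 1 hemp): cart=1 gold=4 hemp=6 nickel=2 rubber=2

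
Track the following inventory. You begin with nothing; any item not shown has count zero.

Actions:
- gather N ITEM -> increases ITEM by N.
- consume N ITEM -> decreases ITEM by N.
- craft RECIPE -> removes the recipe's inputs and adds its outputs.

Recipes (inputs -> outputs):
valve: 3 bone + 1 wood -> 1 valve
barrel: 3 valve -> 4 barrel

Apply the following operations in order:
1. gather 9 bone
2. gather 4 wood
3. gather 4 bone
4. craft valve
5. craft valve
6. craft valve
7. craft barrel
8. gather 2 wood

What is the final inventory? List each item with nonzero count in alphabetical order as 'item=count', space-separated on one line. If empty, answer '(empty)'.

Answer: barrel=4 bone=4 wood=3

Derivation:
After 1 (gather 9 bone): bone=9
After 2 (gather 4 wood): bone=9 wood=4
After 3 (gather 4 bone): bone=13 wood=4
After 4 (craft valve): bone=10 valve=1 wood=3
After 5 (craft valve): bone=7 valve=2 wood=2
After 6 (craft valve): bone=4 valve=3 wood=1
After 7 (craft barrel): barrel=4 bone=4 wood=1
After 8 (gather 2 wood): barrel=4 bone=4 wood=3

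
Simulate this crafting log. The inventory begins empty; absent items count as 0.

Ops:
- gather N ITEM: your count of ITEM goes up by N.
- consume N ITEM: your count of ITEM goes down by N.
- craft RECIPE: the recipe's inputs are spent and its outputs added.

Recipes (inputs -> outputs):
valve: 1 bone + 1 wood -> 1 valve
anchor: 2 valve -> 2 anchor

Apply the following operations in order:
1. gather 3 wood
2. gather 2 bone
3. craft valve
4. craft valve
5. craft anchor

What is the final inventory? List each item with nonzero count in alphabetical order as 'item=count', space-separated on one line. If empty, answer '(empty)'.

After 1 (gather 3 wood): wood=3
After 2 (gather 2 bone): bone=2 wood=3
After 3 (craft valve): bone=1 valve=1 wood=2
After 4 (craft valve): valve=2 wood=1
After 5 (craft anchor): anchor=2 wood=1

Answer: anchor=2 wood=1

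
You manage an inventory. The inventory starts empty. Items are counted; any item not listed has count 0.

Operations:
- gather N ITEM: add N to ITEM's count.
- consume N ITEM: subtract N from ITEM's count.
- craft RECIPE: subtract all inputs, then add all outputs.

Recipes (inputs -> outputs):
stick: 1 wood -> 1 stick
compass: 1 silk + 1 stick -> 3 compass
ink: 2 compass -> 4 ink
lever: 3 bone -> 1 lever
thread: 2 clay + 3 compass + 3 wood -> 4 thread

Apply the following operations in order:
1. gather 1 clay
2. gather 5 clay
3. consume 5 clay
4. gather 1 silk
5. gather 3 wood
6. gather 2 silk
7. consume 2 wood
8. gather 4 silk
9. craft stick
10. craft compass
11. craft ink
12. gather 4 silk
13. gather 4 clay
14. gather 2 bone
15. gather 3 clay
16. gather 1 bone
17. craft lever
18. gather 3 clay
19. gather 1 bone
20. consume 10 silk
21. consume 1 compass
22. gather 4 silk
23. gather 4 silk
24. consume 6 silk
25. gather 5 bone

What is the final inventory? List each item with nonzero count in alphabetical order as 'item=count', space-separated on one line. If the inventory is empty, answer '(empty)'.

Answer: bone=6 clay=11 ink=4 lever=1 silk=2

Derivation:
After 1 (gather 1 clay): clay=1
After 2 (gather 5 clay): clay=6
After 3 (consume 5 clay): clay=1
After 4 (gather 1 silk): clay=1 silk=1
After 5 (gather 3 wood): clay=1 silk=1 wood=3
After 6 (gather 2 silk): clay=1 silk=3 wood=3
After 7 (consume 2 wood): clay=1 silk=3 wood=1
After 8 (gather 4 silk): clay=1 silk=7 wood=1
After 9 (craft stick): clay=1 silk=7 stick=1
After 10 (craft compass): clay=1 compass=3 silk=6
After 11 (craft ink): clay=1 compass=1 ink=4 silk=6
After 12 (gather 4 silk): clay=1 compass=1 ink=4 silk=10
After 13 (gather 4 clay): clay=5 compass=1 ink=4 silk=10
After 14 (gather 2 bone): bone=2 clay=5 compass=1 ink=4 silk=10
After 15 (gather 3 clay): bone=2 clay=8 compass=1 ink=4 silk=10
After 16 (gather 1 bone): bone=3 clay=8 compass=1 ink=4 silk=10
After 17 (craft lever): clay=8 compass=1 ink=4 lever=1 silk=10
After 18 (gather 3 clay): clay=11 compass=1 ink=4 lever=1 silk=10
After 19 (gather 1 bone): bone=1 clay=11 compass=1 ink=4 lever=1 silk=10
After 20 (consume 10 silk): bone=1 clay=11 compass=1 ink=4 lever=1
After 21 (consume 1 compass): bone=1 clay=11 ink=4 lever=1
After 22 (gather 4 silk): bone=1 clay=11 ink=4 lever=1 silk=4
After 23 (gather 4 silk): bone=1 clay=11 ink=4 lever=1 silk=8
After 24 (consume 6 silk): bone=1 clay=11 ink=4 lever=1 silk=2
After 25 (gather 5 bone): bone=6 clay=11 ink=4 lever=1 silk=2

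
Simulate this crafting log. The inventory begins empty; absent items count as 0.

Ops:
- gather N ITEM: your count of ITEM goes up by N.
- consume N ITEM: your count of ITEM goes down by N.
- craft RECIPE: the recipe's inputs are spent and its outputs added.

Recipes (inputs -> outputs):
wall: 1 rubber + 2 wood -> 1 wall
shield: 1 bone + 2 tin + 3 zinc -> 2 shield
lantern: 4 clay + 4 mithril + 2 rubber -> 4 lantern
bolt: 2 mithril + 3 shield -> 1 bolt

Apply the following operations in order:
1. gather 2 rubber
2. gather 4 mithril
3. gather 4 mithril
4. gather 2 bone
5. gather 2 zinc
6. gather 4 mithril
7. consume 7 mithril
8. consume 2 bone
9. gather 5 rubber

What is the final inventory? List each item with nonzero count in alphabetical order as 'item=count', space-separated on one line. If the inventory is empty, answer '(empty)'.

Answer: mithril=5 rubber=7 zinc=2

Derivation:
After 1 (gather 2 rubber): rubber=2
After 2 (gather 4 mithril): mithril=4 rubber=2
After 3 (gather 4 mithril): mithril=8 rubber=2
After 4 (gather 2 bone): bone=2 mithril=8 rubber=2
After 5 (gather 2 zinc): bone=2 mithril=8 rubber=2 zinc=2
After 6 (gather 4 mithril): bone=2 mithril=12 rubber=2 zinc=2
After 7 (consume 7 mithril): bone=2 mithril=5 rubber=2 zinc=2
After 8 (consume 2 bone): mithril=5 rubber=2 zinc=2
After 9 (gather 5 rubber): mithril=5 rubber=7 zinc=2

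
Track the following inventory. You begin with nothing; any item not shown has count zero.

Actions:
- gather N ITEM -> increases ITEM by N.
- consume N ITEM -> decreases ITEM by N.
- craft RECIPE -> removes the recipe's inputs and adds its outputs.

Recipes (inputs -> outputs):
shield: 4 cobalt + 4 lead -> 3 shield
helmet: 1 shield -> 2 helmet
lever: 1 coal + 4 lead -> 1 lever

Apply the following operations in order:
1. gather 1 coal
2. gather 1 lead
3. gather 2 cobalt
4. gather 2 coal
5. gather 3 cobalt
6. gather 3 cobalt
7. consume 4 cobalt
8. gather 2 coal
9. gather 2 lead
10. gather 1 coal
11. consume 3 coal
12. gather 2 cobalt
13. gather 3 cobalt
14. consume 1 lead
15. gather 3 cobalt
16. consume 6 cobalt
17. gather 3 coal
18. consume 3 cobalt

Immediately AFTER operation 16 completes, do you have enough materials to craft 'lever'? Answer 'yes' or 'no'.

After 1 (gather 1 coal): coal=1
After 2 (gather 1 lead): coal=1 lead=1
After 3 (gather 2 cobalt): coal=1 cobalt=2 lead=1
After 4 (gather 2 coal): coal=3 cobalt=2 lead=1
After 5 (gather 3 cobalt): coal=3 cobalt=5 lead=1
After 6 (gather 3 cobalt): coal=3 cobalt=8 lead=1
After 7 (consume 4 cobalt): coal=3 cobalt=4 lead=1
After 8 (gather 2 coal): coal=5 cobalt=4 lead=1
After 9 (gather 2 lead): coal=5 cobalt=4 lead=3
After 10 (gather 1 coal): coal=6 cobalt=4 lead=3
After 11 (consume 3 coal): coal=3 cobalt=4 lead=3
After 12 (gather 2 cobalt): coal=3 cobalt=6 lead=3
After 13 (gather 3 cobalt): coal=3 cobalt=9 lead=3
After 14 (consume 1 lead): coal=3 cobalt=9 lead=2
After 15 (gather 3 cobalt): coal=3 cobalt=12 lead=2
After 16 (consume 6 cobalt): coal=3 cobalt=6 lead=2

Answer: no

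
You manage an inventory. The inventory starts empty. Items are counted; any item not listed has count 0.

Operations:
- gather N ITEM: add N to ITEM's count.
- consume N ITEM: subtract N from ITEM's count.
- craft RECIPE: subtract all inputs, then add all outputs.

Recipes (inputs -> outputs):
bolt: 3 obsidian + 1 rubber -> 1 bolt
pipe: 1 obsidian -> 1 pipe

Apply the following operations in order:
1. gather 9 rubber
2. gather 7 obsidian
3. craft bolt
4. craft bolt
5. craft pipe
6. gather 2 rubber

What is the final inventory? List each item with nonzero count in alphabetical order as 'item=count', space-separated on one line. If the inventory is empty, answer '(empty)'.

Answer: bolt=2 pipe=1 rubber=9

Derivation:
After 1 (gather 9 rubber): rubber=9
After 2 (gather 7 obsidian): obsidian=7 rubber=9
After 3 (craft bolt): bolt=1 obsidian=4 rubber=8
After 4 (craft bolt): bolt=2 obsidian=1 rubber=7
After 5 (craft pipe): bolt=2 pipe=1 rubber=7
After 6 (gather 2 rubber): bolt=2 pipe=1 rubber=9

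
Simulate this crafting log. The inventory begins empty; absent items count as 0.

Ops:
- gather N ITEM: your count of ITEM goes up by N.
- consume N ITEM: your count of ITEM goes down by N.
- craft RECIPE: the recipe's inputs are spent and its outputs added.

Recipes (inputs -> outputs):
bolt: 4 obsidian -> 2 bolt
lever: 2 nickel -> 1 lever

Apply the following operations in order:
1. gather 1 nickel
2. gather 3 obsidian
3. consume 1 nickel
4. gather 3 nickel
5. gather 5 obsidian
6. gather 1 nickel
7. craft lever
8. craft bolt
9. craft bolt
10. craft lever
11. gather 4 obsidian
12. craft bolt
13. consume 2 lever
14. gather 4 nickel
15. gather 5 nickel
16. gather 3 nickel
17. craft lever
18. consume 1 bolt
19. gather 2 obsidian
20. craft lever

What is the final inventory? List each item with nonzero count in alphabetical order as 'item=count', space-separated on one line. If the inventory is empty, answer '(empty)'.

After 1 (gather 1 nickel): nickel=1
After 2 (gather 3 obsidian): nickel=1 obsidian=3
After 3 (consume 1 nickel): obsidian=3
After 4 (gather 3 nickel): nickel=3 obsidian=3
After 5 (gather 5 obsidian): nickel=3 obsidian=8
After 6 (gather 1 nickel): nickel=4 obsidian=8
After 7 (craft lever): lever=1 nickel=2 obsidian=8
After 8 (craft bolt): bolt=2 lever=1 nickel=2 obsidian=4
After 9 (craft bolt): bolt=4 lever=1 nickel=2
After 10 (craft lever): bolt=4 lever=2
After 11 (gather 4 obsidian): bolt=4 lever=2 obsidian=4
After 12 (craft bolt): bolt=6 lever=2
After 13 (consume 2 lever): bolt=6
After 14 (gather 4 nickel): bolt=6 nickel=4
After 15 (gather 5 nickel): bolt=6 nickel=9
After 16 (gather 3 nickel): bolt=6 nickel=12
After 17 (craft lever): bolt=6 lever=1 nickel=10
After 18 (consume 1 bolt): bolt=5 lever=1 nickel=10
After 19 (gather 2 obsidian): bolt=5 lever=1 nickel=10 obsidian=2
After 20 (craft lever): bolt=5 lever=2 nickel=8 obsidian=2

Answer: bolt=5 lever=2 nickel=8 obsidian=2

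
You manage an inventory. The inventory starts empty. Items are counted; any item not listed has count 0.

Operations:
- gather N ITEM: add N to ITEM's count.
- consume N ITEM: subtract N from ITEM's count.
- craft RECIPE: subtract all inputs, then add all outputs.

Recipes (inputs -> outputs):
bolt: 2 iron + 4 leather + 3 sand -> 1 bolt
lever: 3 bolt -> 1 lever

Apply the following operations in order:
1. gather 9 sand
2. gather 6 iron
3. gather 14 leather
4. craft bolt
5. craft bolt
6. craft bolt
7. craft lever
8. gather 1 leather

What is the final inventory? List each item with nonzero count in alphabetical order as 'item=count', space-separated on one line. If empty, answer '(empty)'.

Answer: leather=3 lever=1

Derivation:
After 1 (gather 9 sand): sand=9
After 2 (gather 6 iron): iron=6 sand=9
After 3 (gather 14 leather): iron=6 leather=14 sand=9
After 4 (craft bolt): bolt=1 iron=4 leather=10 sand=6
After 5 (craft bolt): bolt=2 iron=2 leather=6 sand=3
After 6 (craft bolt): bolt=3 leather=2
After 7 (craft lever): leather=2 lever=1
After 8 (gather 1 leather): leather=3 lever=1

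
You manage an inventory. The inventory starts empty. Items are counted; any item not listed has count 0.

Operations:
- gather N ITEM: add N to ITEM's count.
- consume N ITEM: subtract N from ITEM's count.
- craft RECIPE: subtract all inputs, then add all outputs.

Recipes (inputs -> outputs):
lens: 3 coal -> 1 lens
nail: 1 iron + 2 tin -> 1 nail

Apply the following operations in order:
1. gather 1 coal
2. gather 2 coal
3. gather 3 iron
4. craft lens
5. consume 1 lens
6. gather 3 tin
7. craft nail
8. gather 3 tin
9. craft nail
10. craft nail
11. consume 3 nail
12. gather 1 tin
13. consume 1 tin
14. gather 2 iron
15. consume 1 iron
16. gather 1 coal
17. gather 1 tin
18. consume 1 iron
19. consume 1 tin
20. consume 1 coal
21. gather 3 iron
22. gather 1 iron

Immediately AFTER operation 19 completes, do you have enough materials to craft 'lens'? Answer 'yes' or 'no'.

Answer: no

Derivation:
After 1 (gather 1 coal): coal=1
After 2 (gather 2 coal): coal=3
After 3 (gather 3 iron): coal=3 iron=3
After 4 (craft lens): iron=3 lens=1
After 5 (consume 1 lens): iron=3
After 6 (gather 3 tin): iron=3 tin=3
After 7 (craft nail): iron=2 nail=1 tin=1
After 8 (gather 3 tin): iron=2 nail=1 tin=4
After 9 (craft nail): iron=1 nail=2 tin=2
After 10 (craft nail): nail=3
After 11 (consume 3 nail): (empty)
After 12 (gather 1 tin): tin=1
After 13 (consume 1 tin): (empty)
After 14 (gather 2 iron): iron=2
After 15 (consume 1 iron): iron=1
After 16 (gather 1 coal): coal=1 iron=1
After 17 (gather 1 tin): coal=1 iron=1 tin=1
After 18 (consume 1 iron): coal=1 tin=1
After 19 (consume 1 tin): coal=1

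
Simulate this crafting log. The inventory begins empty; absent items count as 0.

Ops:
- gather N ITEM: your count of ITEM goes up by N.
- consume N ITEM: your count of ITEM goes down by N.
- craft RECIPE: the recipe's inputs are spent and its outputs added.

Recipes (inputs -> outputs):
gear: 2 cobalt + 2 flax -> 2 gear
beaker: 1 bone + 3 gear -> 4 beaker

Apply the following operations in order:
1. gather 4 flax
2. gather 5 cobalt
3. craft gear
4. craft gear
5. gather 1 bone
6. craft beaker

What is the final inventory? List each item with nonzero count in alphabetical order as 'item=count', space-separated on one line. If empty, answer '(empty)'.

Answer: beaker=4 cobalt=1 gear=1

Derivation:
After 1 (gather 4 flax): flax=4
After 2 (gather 5 cobalt): cobalt=5 flax=4
After 3 (craft gear): cobalt=3 flax=2 gear=2
After 4 (craft gear): cobalt=1 gear=4
After 5 (gather 1 bone): bone=1 cobalt=1 gear=4
After 6 (craft beaker): beaker=4 cobalt=1 gear=1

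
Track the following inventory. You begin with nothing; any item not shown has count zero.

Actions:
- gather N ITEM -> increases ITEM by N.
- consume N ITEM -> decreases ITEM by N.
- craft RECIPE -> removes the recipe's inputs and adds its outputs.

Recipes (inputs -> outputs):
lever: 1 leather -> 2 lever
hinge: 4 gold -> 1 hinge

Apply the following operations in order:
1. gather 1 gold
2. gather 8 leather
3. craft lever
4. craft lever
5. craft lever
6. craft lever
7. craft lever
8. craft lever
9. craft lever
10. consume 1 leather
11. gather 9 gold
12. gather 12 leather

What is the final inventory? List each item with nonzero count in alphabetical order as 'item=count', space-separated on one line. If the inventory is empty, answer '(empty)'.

After 1 (gather 1 gold): gold=1
After 2 (gather 8 leather): gold=1 leather=8
After 3 (craft lever): gold=1 leather=7 lever=2
After 4 (craft lever): gold=1 leather=6 lever=4
After 5 (craft lever): gold=1 leather=5 lever=6
After 6 (craft lever): gold=1 leather=4 lever=8
After 7 (craft lever): gold=1 leather=3 lever=10
After 8 (craft lever): gold=1 leather=2 lever=12
After 9 (craft lever): gold=1 leather=1 lever=14
After 10 (consume 1 leather): gold=1 lever=14
After 11 (gather 9 gold): gold=10 lever=14
After 12 (gather 12 leather): gold=10 leather=12 lever=14

Answer: gold=10 leather=12 lever=14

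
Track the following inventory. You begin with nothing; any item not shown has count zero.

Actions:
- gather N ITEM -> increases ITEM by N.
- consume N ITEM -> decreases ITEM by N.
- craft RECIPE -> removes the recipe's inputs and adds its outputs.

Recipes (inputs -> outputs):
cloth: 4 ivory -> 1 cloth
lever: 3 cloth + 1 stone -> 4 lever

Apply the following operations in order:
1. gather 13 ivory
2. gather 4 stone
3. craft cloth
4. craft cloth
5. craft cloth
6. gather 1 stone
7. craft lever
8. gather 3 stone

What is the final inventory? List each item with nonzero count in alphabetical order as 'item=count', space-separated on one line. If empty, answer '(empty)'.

Answer: ivory=1 lever=4 stone=7

Derivation:
After 1 (gather 13 ivory): ivory=13
After 2 (gather 4 stone): ivory=13 stone=4
After 3 (craft cloth): cloth=1 ivory=9 stone=4
After 4 (craft cloth): cloth=2 ivory=5 stone=4
After 5 (craft cloth): cloth=3 ivory=1 stone=4
After 6 (gather 1 stone): cloth=3 ivory=1 stone=5
After 7 (craft lever): ivory=1 lever=4 stone=4
After 8 (gather 3 stone): ivory=1 lever=4 stone=7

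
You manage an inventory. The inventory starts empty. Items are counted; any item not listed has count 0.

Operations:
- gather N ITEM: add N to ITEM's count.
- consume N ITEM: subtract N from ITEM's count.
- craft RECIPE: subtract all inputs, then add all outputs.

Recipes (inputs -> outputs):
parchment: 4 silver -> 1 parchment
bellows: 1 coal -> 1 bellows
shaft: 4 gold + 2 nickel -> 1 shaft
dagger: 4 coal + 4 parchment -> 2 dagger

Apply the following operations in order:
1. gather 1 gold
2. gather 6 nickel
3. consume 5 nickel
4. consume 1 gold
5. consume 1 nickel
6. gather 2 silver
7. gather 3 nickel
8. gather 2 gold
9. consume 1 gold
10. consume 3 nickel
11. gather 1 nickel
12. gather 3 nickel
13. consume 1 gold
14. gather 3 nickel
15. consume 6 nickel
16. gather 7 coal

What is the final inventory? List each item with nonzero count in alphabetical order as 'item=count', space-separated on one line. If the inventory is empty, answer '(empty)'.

Answer: coal=7 nickel=1 silver=2

Derivation:
After 1 (gather 1 gold): gold=1
After 2 (gather 6 nickel): gold=1 nickel=6
After 3 (consume 5 nickel): gold=1 nickel=1
After 4 (consume 1 gold): nickel=1
After 5 (consume 1 nickel): (empty)
After 6 (gather 2 silver): silver=2
After 7 (gather 3 nickel): nickel=3 silver=2
After 8 (gather 2 gold): gold=2 nickel=3 silver=2
After 9 (consume 1 gold): gold=1 nickel=3 silver=2
After 10 (consume 3 nickel): gold=1 silver=2
After 11 (gather 1 nickel): gold=1 nickel=1 silver=2
After 12 (gather 3 nickel): gold=1 nickel=4 silver=2
After 13 (consume 1 gold): nickel=4 silver=2
After 14 (gather 3 nickel): nickel=7 silver=2
After 15 (consume 6 nickel): nickel=1 silver=2
After 16 (gather 7 coal): coal=7 nickel=1 silver=2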